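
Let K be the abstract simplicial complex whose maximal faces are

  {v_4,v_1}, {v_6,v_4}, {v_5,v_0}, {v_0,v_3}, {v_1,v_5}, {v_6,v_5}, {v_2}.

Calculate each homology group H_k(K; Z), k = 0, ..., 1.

H_0 = Z^2,  H_1 = Z.

K has 7 vertices, 6 edges.
rank ∂_0 = 0, rank ∂_1 = 5 ⇒ b_0 = 7 − 0 − 5 = 2; all invariant factors of ∂_1 are 1 so no torsion. So H_0 ≅ Z^2.
rank ∂_1 = 5, rank ∂_2 = 0 ⇒ b_1 = 6 − 5 − 0 = 1. So H_1 ≅ Z.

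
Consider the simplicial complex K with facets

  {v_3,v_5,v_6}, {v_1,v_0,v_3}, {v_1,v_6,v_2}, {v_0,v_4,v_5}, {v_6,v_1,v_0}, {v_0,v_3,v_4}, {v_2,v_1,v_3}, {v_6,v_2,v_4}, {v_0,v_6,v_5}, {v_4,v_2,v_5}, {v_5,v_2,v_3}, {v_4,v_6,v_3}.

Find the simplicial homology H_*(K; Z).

We work with the vertex ordering v_0 < v_1 < v_2 < v_3 < v_4 < v_5 < v_6. The simplices of K, each written with vertices in increasing order, are:

  0-simplices (7): [v_0], [v_1], [v_2], [v_3], [v_4], [v_5], [v_6]
  1-simplices (18): (18 of them)
  2-simplices (12): (12 of them)

so the chain groups are C_0 ≅ Z^7, C_1 ≅ Z^18, C_2 ≅ Z^12.

∂_1: C_1 → C_0 sends each edge [p,q] (with p < q) to q − p. For instance
  ∂[v_1,v_6] = [v_6] − [v_1].
The resulting 7×18 matrix has rank 6, and its Smith normal form has invariant factors (1,1,1,1,1,1).

∂_2: C_2 → C_1 acts by ∂[p,q,r] = [q,r] − [p,r] + [p,q]. For instance
  ∂[v_0,v_1,v_3] = [v_1,v_3] − [v_0,v_3] + [v_0,v_1],
  ∂[v_2,v_3,v_5] = [v_3,v_5] − [v_2,v_5] + [v_2,v_3].
The resulting 18×12 matrix has rank 12, and its Smith normal form has invariant factors (1,1,1,1,1,1,1,1,1,1,1,2).

From H_k ≅ ker(∂_k) / im(∂_{k+1}) we obtain:

  H_0: rank C_0 − rank ∂_1 = 7 − 6 = 1, and the invariant factors of ∂_1 are all 1, so H_0 ≅ Z.
  H_1: rank ker ∂_1 − rank ∂_2 = (18 − 6) − 12 = 0, and ∂_2 has invariant factor 2 > 1, so H_1 ≅ Z/2Z.
  H_2: rank ker ∂_2 − rank ∂_3 = (12 − 12) − 0 = 0, and there is no ∂_3, so H_2 ≅ 0.

As a check, the Euler characteristic is 7 − 18 + 12 = 1, which agrees with 1 − 0 + 0 = 1.

H_0 = Z,  H_1 = Z/2Z,  H_2 = 0.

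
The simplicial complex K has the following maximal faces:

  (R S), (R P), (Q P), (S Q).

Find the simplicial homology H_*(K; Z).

H_0 = Z,  H_1 = Z.

K has 4 vertices, 4 edges.
rank ∂_0 = 0, rank ∂_1 = 3 ⇒ b_0 = 4 − 0 − 3 = 1; all invariant factors of ∂_1 are 1 so no torsion. So H_0 ≅ Z.
rank ∂_1 = 3, rank ∂_2 = 0 ⇒ b_1 = 4 − 3 − 0 = 1. So H_1 ≅ Z.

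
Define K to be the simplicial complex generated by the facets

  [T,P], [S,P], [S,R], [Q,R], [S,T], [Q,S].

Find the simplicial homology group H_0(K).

Order the vertices as P < Q < R < S < T. Listing each simplex with vertices in this order, K has dimension 1 with simplices:

  0-simplices (5): P, Q, R, S, T
  1-simplices (6): PS, PT, QR, QS, RS, ST

giving chain groups C_0 ≅ Z^5, C_1 ≅ Z^6.

The boundary map ∂_1: C_1 → C_0 is given by ∂[p,q] = [q] − [p]. For instance
  ∂ST = T − S.
The resulting 5×6 matrix has rank 4, and its Smith normal form has invariant factors (1,1,1,1).

Reading off H_k = ker ∂_k / im ∂_{k+1}:

  H_0: rank C_0 − rank ∂_1 = 5 − 4 = 1, and the invariant factors of ∂_1 are all 1, so H_0 ≅ Z.

(K is a triangulation of a wedge of 2 circles.)

H_0 = Z.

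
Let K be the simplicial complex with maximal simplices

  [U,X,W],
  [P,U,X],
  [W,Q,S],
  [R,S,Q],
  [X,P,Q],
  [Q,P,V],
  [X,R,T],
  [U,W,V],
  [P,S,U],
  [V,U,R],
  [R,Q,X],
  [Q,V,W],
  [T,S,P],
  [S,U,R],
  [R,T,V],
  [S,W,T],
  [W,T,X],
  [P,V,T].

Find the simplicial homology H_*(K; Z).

We work with the vertex ordering P < Q < R < S < T < U < V < W < X. The simplices of K, each written with vertices in increasing order, are:

  0-simplices (9): P, Q, R, S, T, U, V, W, X
  1-simplices (27): PQ, PS, PT, PU, PV, PX, QR, QS, QV, QW, QX, RS, RT, RU, RV, RX, ST, SU, SW, TV, TW, TX, UV, UW, UX, VW, WX
  2-simplices (18): PQV, PQX, PST, PSU, PTV, PUX, QRS, QRX, QSW, QVW, RSU, RTV, RTX, RUV, STW, TWX, UVW, UWX

giving chain groups C_0 ≅ Z^9, C_1 ≅ Z^27, C_2 ≅ Z^18.

The boundary map ∂_1: C_1 → C_0 maps an edge to its endpoints' difference, ∂[p,q] = q − p.
This gives a 9×27 integer matrix of rank 8; reducing to Smith normal form yields diagonal entries (1,1,1,1,1,1,1,1).

∂_2: C_2 → C_1 sends each 2-simplex [p,q,r] to [q,r] − [p,r] + [p,q]. For instance
  ∂PQX = QX − PX + PQ,
  ∂PQV = QV − PV + PQ.
As a 27×18 matrix over Z this has rank 17, with invariant factors (1,1,1,1,1,1,1,1,1,1,1,1,1,1,1,1,1).

Computing H_k = (kernel of ∂_k) / (image of ∂_{k+1}):

  H_0: rank C_0 − rank ∂_1 = 9 − 8 = 1, and the invariant factors of ∂_1 are all 1, so H_0 ≅ Z.
  H_1: rank ker ∂_1 − rank ∂_2 = (27 − 8) − 17 = 2, and the invariant factors of ∂_2 are all 1, so H_1 ≅ Z^2.
  H_2: rank ker ∂_2 − rank ∂_3 = (18 − 17) − 0 = 1, and there is no ∂_3, so H_2 ≅ Z.

H_0 ≅ Z,  H_1 ≅ Z^2,  H_2 ≅ Z.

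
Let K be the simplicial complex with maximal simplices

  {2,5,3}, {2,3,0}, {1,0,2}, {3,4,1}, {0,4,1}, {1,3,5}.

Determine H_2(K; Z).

H_2 = 0.

We work with the vertex ordering 0 < 1 < 2 < 3 < 4 < 5. The simplices of K, each written with vertices in increasing order, are:

  0-simplices (6): [0], [1], [2], [3], [4], [5]
  1-simplices (12): [0,1], [0,2], [0,3], [0,4], [1,2], [1,3], [1,4], [1,5], [2,3], [2,5], [3,4], [3,5]
  2-simplices (6): [0,1,2], [0,1,4], [0,2,3], [1,3,4], [1,3,5], [2,3,5]

Hence C_0 ≅ Z^6, C_1 ≅ Z^12, C_2 ≅ Z^6.

Boundary ∂_1: C_1 → C_0 sends each edge [p,q] (with p < q) to q − p. For instance
  ∂[0,2] = [2] − [0].
As a 6×12 matrix over Z this has rank 5, with invariant factors (1,1,1,1,1).

∂_2: C_2 → C_1 acts by ∂[p,q,r] = [q,r] − [p,r] + [p,q]. For instance
  ∂[1,3,4] = [3,4] − [1,4] + [1,3],
  ∂[0,2,3] = [2,3] − [0,3] + [0,2].
The resulting 12×6 matrix has rank 6, and its Smith normal form has invariant factors (1,1,1,1,1,1).

From H_k ≅ ker(∂_k) / im(∂_{k+1}) we obtain:

  H_2: rank ker ∂_2 − rank ∂_3 = (6 − 6) − 0 = 0, and there is no ∂_3, so H_2 ≅ 0.

(K is a triangulation of the cylinder S^1 x I.)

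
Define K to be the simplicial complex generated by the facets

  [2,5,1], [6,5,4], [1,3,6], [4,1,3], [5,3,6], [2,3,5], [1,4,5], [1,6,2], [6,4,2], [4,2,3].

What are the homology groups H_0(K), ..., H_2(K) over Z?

Fix the vertex order 1 < 2 < 3 < 4 < 5 < 6 and write every simplex with vertices in increasing order. Then dim K = 2 and the simplices of K are:

  0-simplices (6): [1], [2], [3], [4], [5], [6]
  1-simplices (15): [1,2], [1,3], [1,4], [1,5], [1,6], [2,3], [2,4], [2,5], [2,6], [3,4], [3,5], [3,6], [4,5], [4,6], [5,6]
  2-simplices (10): [1,2,5], [1,2,6], [1,3,4], [1,3,6], [1,4,5], [2,3,4], [2,3,5], [2,4,6], [3,5,6], [4,5,6]

so the chain groups are C_0 ≅ Z^6, C_1 ≅ Z^15, C_2 ≅ Z^10.

∂_1: C_1 → C_0 is given by ∂[p,q] = [q] − [p]. For instance
  ∂[1,4] = [4] − [1].
As a 6×15 matrix over Z this has rank 5, with invariant factors (1,1,1,1,1).

Boundary ∂_2: C_2 → C_1 acts by ∂[p,q,r] = [q,r] − [p,r] + [p,q]. For instance
  ∂[1,4,5] = [4,5] − [1,5] + [1,4],
  ∂[1,3,4] = [3,4] − [1,4] + [1,3].
The 15×10 boundary matrix has rank 10 and Smith normal form diag(1,1,1,1,1,1,1,1,1,2).

Computing H_k = (kernel of ∂_k) / (image of ∂_{k+1}):

  H_0: rank C_0 − rank ∂_1 = 6 − 5 = 1, and the invariant factors of ∂_1 are all 1, so H_0 ≅ Z.
  H_1: rank ker ∂_1 − rank ∂_2 = (15 − 5) − 10 = 0, and ∂_2 has invariant factor 2 > 1, so H_1 ≅ Z/2Z.
  H_2: rank ker ∂_2 − rank ∂_3 = (10 − 10) − 0 = 0, and there is no ∂_3, so H_2 ≅ 0.

H_0 = Z,  H_1 = Z/2Z,  H_2 = 0.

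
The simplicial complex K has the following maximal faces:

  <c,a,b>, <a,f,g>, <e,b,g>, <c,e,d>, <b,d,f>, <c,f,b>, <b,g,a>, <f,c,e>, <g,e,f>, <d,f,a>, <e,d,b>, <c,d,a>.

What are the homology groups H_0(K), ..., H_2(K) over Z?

H_0 = Z,  H_1 = Z/2,  H_2 = 0.

Fix the vertex order a < b < c < d < e < f < g and write every simplex with vertices in increasing order. Then dim K = 2 and the simplices of K are:

  0-simplices (7): a, b, c, d, e, f, g
  1-simplices (18): ab, ac, ad, af, ag, bc, bd, be, bf, bg, cd, ce, cf, de, df, ef, eg, fg
  2-simplices (12): abc, abg, acd, adf, afg, bcf, bde, bdf, beg, cde, cef, efg

so the chain groups are C_0 ≅ Z^7, C_1 ≅ Z^18, C_2 ≅ Z^12.

Boundary ∂_1: C_1 → C_0 maps an edge to its endpoints' difference, ∂[p,q] = q − p. For instance
  ∂df = f − d.
The resulting 7×18 matrix has rank 6, and its Smith normal form has invariant factors (1,1,1,1,1,1).

Boundary ∂_2: C_2 → C_1 acts by ∂[p,q,r] = [q,r] − [p,r] + [p,q]. For instance
  ∂beg = eg − bg + be,
  ∂abc = bc − ac + ab.
This gives a 18×12 integer matrix of rank 12; reducing to Smith normal form yields diagonal entries (1,1,1,1,1,1,1,1,1,1,1,2).

Computing H_k = (kernel of ∂_k) / (image of ∂_{k+1}):

  H_0: rank C_0 − rank ∂_1 = 7 − 6 = 1, and the invariant factors of ∂_1 are all 1, so H_0 ≅ Z.
  H_1: rank ker ∂_1 − rank ∂_2 = (18 − 6) − 12 = 0, and ∂_2 has invariant factor 2 > 1, so H_1 ≅ Z/2.
  H_2: rank ker ∂_2 − rank ∂_3 = (12 − 12) − 0 = 0, and there is no ∂_3, so H_2 ≅ 0.

As a check, the Euler characteristic is 7 − 18 + 12 = 1, which agrees with 1 − 0 + 0 = 1.
(K is a triangulation of the real projective plane RP^2.)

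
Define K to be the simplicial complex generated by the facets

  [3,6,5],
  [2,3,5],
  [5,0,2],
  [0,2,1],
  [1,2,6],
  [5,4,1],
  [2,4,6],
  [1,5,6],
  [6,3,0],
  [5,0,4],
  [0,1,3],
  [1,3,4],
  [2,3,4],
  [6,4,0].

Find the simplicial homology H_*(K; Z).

Take the total order 0 < 1 < 2 < 3 < 4 < 5 < 6 on the vertex set. Then K (dimension 2) consists of the simplices:

  0-simplices (7): [0], [1], [2], [3], [4], [5], [6]
  1-simplices (21): [0,1], [0,2], [0,3], [0,4], [0,5], [0,6], [1,2], [1,3], [1,4], [1,5], [1,6], [2,3], [2,4], [2,5], [2,6], [3,4], [3,5], [3,6], [4,5], [4,6], [5,6]
  2-simplices (14): [0,1,2], [0,1,3], [0,2,5], [0,3,6], [0,4,5], [0,4,6], [1,2,6], [1,3,4], [1,4,5], [1,5,6], [2,3,4], [2,3,5], [2,4,6], [3,5,6]

Hence C_0 ≅ Z^7, C_1 ≅ Z^21, C_2 ≅ Z^14.

Boundary ∂_1: C_1 → C_0 sends each edge [p,q] (with p < q) to q − p. For instance
  ∂[2,4] = [4] − [2].
The resulting 7×21 matrix has rank 6, and its Smith normal form has invariant factors (1,1,1,1,1,1).

The boundary map ∂_2: C_2 → C_1 maps a triangle to the signed sum of its edges. For instance
  ∂[3,5,6] = [5,6] − [3,6] + [3,5],
  ∂[1,2,6] = [2,6] − [1,6] + [1,2].
The 21×14 boundary matrix has rank 13 and Smith normal form diag(1,1,1,1,1,1,1,1,1,1,1,1,1).

From H_k ≅ ker(∂_k) / im(∂_{k+1}) we obtain:

  H_0: rank C_0 − rank ∂_1 = 7 − 6 = 1, and the invariant factors of ∂_1 are all 1, so H_0 ≅ Z.
  H_1: rank ker ∂_1 − rank ∂_2 = (21 − 6) − 13 = 2, and the invariant factors of ∂_2 are all 1, so H_1 ≅ Z^2.
  H_2: rank ker ∂_2 − rank ∂_3 = (14 − 13) − 0 = 1, and there is no ∂_3, so H_2 ≅ Z.

As a check, the Euler characteristic is 7 − 21 + 14 = 0, which agrees with 1 − 2 + 1 = 0.
(K is a triangulation of the torus T^2.)

H_0 ≅ Z,  H_1 ≅ Z^2,  H_2 ≅ Z.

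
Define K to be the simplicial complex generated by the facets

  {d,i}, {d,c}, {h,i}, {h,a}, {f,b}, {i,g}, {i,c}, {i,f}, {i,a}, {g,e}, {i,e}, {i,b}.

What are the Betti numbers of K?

b_0 = 1, b_1 = 4.

We work with the vertex ordering a < b < c < d < e < f < g < h < i. The simplices of K, each written with vertices in increasing order, are:

  0-simplices (9): a, b, c, d, e, f, g, h, i
  1-simplices (12): ah, ai, bf, bi, cd, ci, di, eg, ei, fi, gi, hi

giving chain groups C_0 ≅ Z^9, C_1 ≅ Z^12.

Boundary ∂_1: C_1 → C_0 maps an edge to its endpoints' difference, ∂[p,q] = q − p. For instance
  ∂bi = i − b.
The 9×12 boundary matrix has rank 8 and Smith normal form diag(1,1,1,1,1,1,1,1).

Reading off H_k = ker ∂_k / im ∂_{k+1}:

  H_0: rank C_0 − rank ∂_1 = 9 − 8 = 1, and the invariant factors of ∂_1 are all 1, so H_0 = Z.
  H_1: rank ker ∂_1 − rank ∂_2 = (12 − 8) − 0 = 4, and there is no ∂_2, so H_1 = Z^4.

Hence the Betti numbers are b_0 = 1, b_1 = 4.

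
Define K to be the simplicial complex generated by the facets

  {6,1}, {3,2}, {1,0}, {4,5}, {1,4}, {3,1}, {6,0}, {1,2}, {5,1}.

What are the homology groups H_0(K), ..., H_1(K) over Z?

H_0 ≅ Z,  H_1 ≅ Z^3.

We work with the vertex ordering 0 < 1 < 2 < 3 < 4 < 5 < 6. The simplices of K, each written with vertices in increasing order, are:

  0-simplices (7): [0], [1], [2], [3], [4], [5], [6]
  1-simplices (9): [0,1], [0,6], [1,2], [1,3], [1,4], [1,5], [1,6], [2,3], [4,5]

Hence C_0 ≅ Z^7, C_1 ≅ Z^9.

∂_1: C_1 → C_0 sends each edge [p,q] (with p < q) to q − p. For instance
  ∂[1,3] = [3] − [1].
The resulting 7×9 matrix has rank 6, and its Smith normal form has invariant factors (1,1,1,1,1,1).

From H_k ≅ ker(∂_k) / im(∂_{k+1}) we obtain:

  H_0: rank C_0 − rank ∂_1 = 7 − 6 = 1, and the invariant factors of ∂_1 are all 1, so H_0 ≅ Z.
  H_1: rank ker ∂_1 − rank ∂_2 = (9 − 6) − 0 = 3, and there is no ∂_2, so H_1 ≅ Z^3.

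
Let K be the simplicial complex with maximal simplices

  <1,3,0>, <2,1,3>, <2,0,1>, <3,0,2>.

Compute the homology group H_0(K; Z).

Take the total order 0 < 1 < 2 < 3 on the vertex set. Then K (dimension 2) consists of the simplices:

  0-simplices (4): [0], [1], [2], [3]
  1-simplices (6): [0,1], [0,2], [0,3], [1,2], [1,3], [2,3]
  2-simplices (4): [0,1,2], [0,1,3], [0,2,3], [1,2,3]

Hence C_0 ≅ Z^4, C_1 ≅ Z^6, C_2 ≅ Z^4.

∂_1: C_1 → C_0 is given by ∂[p,q] = [q] − [p]. For instance
  ∂[0,1] = [1] − [0].
The resulting 4×6 matrix has rank 3, and its Smith normal form has invariant factors (1,1,1).

∂_2: C_2 → C_1 sends each 2-simplex [p,q,r] to [q,r] − [p,r] + [p,q]. For instance
  ∂[1,2,3] = [2,3] − [1,3] + [1,2],
  ∂[0,2,3] = [2,3] − [0,3] + [0,2].
The 6×4 boundary matrix has rank 3 and Smith normal form diag(1,1,1).

Reading off H_k = ker ∂_k / im ∂_{k+1}:

  H_0: rank C_0 − rank ∂_1 = 4 − 3 = 1, and the invariant factors of ∂_1 are all 1, so H_0 ≅ Z.

(K is a triangulation of the 2-sphere S^2.)

H_0 = Z.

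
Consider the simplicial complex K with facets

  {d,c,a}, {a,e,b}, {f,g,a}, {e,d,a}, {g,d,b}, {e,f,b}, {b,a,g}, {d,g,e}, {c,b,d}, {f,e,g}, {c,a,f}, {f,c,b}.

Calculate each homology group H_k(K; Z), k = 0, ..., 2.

H_0 ≅ Z,  H_1 ≅ Z/2,  H_2 = 0.

We work with the vertex ordering a < b < c < d < e < f < g. The simplices of K, each written with vertices in increasing order, are:

  0-simplices (7): a, b, c, d, e, f, g
  1-simplices (18): ab, ac, ad, ae, af, ag, bc, bd, be, bf, bg, cd, cf, de, dg, ef, eg, fg
  2-simplices (12): abe, abg, acd, acf, ade, afg, bcd, bcf, bdg, bef, deg, efg

Hence C_0 ≅ Z^7, C_1 ≅ Z^18, C_2 ≅ Z^12.

∂_1: C_1 → C_0 is given by ∂[p,q] = [q] − [p]. For instance
  ∂be = e − b.
As a 7×18 matrix over Z this has rank 6, with invariant factors (1,1,1,1,1,1).

∂_2: C_2 → C_1 acts by ∂[p,q,r] = [q,r] − [p,r] + [p,q]. For instance
  ∂abe = be − ae + ab,
  ∂deg = eg − dg + de.
The 18×12 boundary matrix has rank 12 and Smith normal form diag(1,1,1,1,1,1,1,1,1,1,1,2).

Now H_k = ker ∂_k / im ∂_{k+1}, so:

  H_0: rank C_0 − rank ∂_1 = 7 − 6 = 1, and the invariant factors of ∂_1 are all 1, so H_0 ≅ Z.
  H_1: rank ker ∂_1 − rank ∂_2 = (18 − 6) − 12 = 0, and ∂_2 has invariant factor 2 > 1, so H_1 ≅ Z/2.
  H_2: rank ker ∂_2 − rank ∂_3 = (12 − 12) − 0 = 0, and there is no ∂_3, so H_2 ≅ 0.

As a check, the Euler characteristic is 7 − 18 + 12 = 1, which agrees with 1 − 0 + 0 = 1.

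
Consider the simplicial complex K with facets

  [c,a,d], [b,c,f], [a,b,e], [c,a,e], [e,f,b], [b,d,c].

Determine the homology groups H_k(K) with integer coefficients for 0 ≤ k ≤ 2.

Order the vertices as a < b < c < d < e < f. Listing each simplex with vertices in this order, K has dimension 2 with simplices:

  0-simplices (6): a, b, c, d, e, f
  1-simplices (12): ab, ac, ad, ae, bc, bd, be, bf, cd, ce, cf, ef
  2-simplices (6): abe, acd, ace, bcd, bcf, bef

Hence C_0 ≅ Z^6, C_1 ≅ Z^12, C_2 ≅ Z^6.

∂_1: C_1 → C_0 is given by ∂[p,q] = [q] − [p]. For instance
  ∂cf = f − c.
The resulting 6×12 matrix has rank 5, and its Smith normal form has invariant factors (1,1,1,1,1).

The boundary map ∂_2: C_2 → C_1 sends each 2-simplex [p,q,r] to [q,r] − [p,r] + [p,q]. For instance
  ∂abe = be − ae + ab,
  ∂bcd = cd − bd + bc.
The 12×6 boundary matrix has rank 6 and Smith normal form diag(1,1,1,1,1,1).

From H_k ≅ ker(∂_k) / im(∂_{k+1}) we obtain:

  H_0: rank C_0 − rank ∂_1 = 6 − 5 = 1, and the invariant factors of ∂_1 are all 1, so H_0 ≅ Z.
  H_1: rank ker ∂_1 − rank ∂_2 = (12 − 5) − 6 = 1, and the invariant factors of ∂_2 are all 1, so H_1 ≅ Z.
  H_2: rank ker ∂_2 − rank ∂_3 = (6 − 6) − 0 = 0, and there is no ∂_3, so H_2 ≅ 0.

As a check, the Euler characteristic is 6 − 12 + 6 = 0, which agrees with 1 − 1 + 0 = 0.
(K is a triangulation of the cylinder S^1 x I.)

H_0 ≅ Z,  H_1 ≅ Z,  H_2 = 0.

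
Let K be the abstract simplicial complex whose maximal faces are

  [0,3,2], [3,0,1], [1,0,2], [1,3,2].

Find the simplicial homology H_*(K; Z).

K has 4 vertices, 6 edges, 4 triangles.
rank ∂_0 = 0, rank ∂_1 = 3 ⇒ b_0 = 4 − 0 − 3 = 1; all invariant factors of ∂_1 are 1 so no torsion. So H_0 = Z.
rank ∂_1 = 3, rank ∂_2 = 3 ⇒ b_1 = 6 − 3 − 3 = 0; all invariant factors of ∂_2 are 1 so no torsion. So H_1 = 0.
rank ∂_2 = 3, rank ∂_3 = 0 ⇒ b_2 = 4 − 3 − 0 = 1. So H_2 = Z.

H_0 ≅ Z,  H_1 = 0,  H_2 ≅ Z.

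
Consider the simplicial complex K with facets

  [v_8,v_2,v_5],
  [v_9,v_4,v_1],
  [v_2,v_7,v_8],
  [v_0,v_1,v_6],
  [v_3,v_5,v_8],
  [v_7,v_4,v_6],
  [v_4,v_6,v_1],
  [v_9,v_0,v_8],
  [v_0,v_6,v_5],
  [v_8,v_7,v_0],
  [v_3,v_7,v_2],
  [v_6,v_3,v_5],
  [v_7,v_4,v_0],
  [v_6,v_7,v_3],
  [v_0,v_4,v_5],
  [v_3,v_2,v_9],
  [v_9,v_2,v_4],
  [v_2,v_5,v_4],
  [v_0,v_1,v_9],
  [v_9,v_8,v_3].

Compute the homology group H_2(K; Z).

H_2 = 0.

K has 10 vertices, 30 edges, 20 triangles.
rank ∂_2 = 20, rank ∂_3 = 0 ⇒ b_2 = 20 − 20 − 0 = 0. So H_2 ≅ 0.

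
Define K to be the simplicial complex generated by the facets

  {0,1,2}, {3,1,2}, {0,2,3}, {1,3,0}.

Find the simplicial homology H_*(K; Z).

Order the vertices as 0 < 1 < 2 < 3. Listing each simplex with vertices in this order, K has dimension 2 with simplices:

  0-simplices (4): [0], [1], [2], [3]
  1-simplices (6): [0,1], [0,2], [0,3], [1,2], [1,3], [2,3]
  2-simplices (4): [0,1,2], [0,1,3], [0,2,3], [1,2,3]

Hence C_0 ≅ Z^4, C_1 ≅ Z^6, C_2 ≅ Z^4.

The boundary map ∂_1: C_1 → C_0 maps an edge to its endpoints' difference, ∂[p,q] = q − p. For instance
  ∂[0,2] = [2] − [0].
As a 4×6 matrix over Z this has rank 3, with invariant factors (1,1,1).

∂_2: C_2 → C_1 sends each 2-simplex [p,q,r] to [q,r] − [p,r] + [p,q]. For instance
  ∂[0,1,3] = [1,3] − [0,3] + [0,1],
  ∂[0,1,2] = [1,2] − [0,2] + [0,1].
This gives a 6×4 integer matrix of rank 3; reducing to Smith normal form yields diagonal entries (1,1,1).

Reading off H_k = ker ∂_k / im ∂_{k+1}:

  H_0: rank C_0 − rank ∂_1 = 4 − 3 = 1, and the invariant factors of ∂_1 are all 1, so H_0 ≅ Z.
  H_1: rank ker ∂_1 − rank ∂_2 = (6 − 3) − 3 = 0, and the invariant factors of ∂_2 are all 1, so H_1 ≅ 0.
  H_2: rank ker ∂_2 − rank ∂_3 = (4 − 3) − 0 = 1, and there is no ∂_3, so H_2 ≅ Z.

(K is a triangulation of the 2-sphere S^2.)

H_0 ≅ Z,  H_1 = 0,  H_2 ≅ Z.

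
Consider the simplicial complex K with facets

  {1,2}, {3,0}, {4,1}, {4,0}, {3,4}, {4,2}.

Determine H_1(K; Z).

Order the vertices as 0 < 1 < 2 < 3 < 4. Listing each simplex with vertices in this order, K has dimension 1 with simplices:

  0-simplices (5): [0], [1], [2], [3], [4]
  1-simplices (6): [0,3], [0,4], [1,2], [1,4], [2,4], [3,4]

giving chain groups C_0 ≅ Z^5, C_1 ≅ Z^6.

∂_1: C_1 → C_0 is given by ∂[p,q] = [q] − [p].
As a 5×6 matrix over Z this has rank 4, with invariant factors (1,1,1,1).

Computing H_k = (kernel of ∂_k) / (image of ∂_{k+1}):

  H_1: rank ker ∂_1 − rank ∂_2 = (6 − 4) − 0 = 2, and there is no ∂_2, so H_1 = Z^2.

H_1 = Z^2.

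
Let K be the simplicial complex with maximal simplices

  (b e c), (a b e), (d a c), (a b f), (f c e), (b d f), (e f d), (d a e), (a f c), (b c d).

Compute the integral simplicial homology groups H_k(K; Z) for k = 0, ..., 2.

Fix the vertex order a < b < c < d < e < f and write every simplex with vertices in increasing order. Then dim K = 2 and the simplices of K are:

  0-simplices (6): a, b, c, d, e, f
  1-simplices (15): ab, ac, ad, ae, af, bc, bd, be, bf, cd, ce, cf, de, df, ef
  2-simplices (10): abe, abf, acd, acf, ade, bcd, bce, bdf, cef, def

so the chain groups are C_0 ≅ Z^6, C_1 ≅ Z^15, C_2 ≅ Z^10.

The boundary map ∂_1: C_1 → C_0 sends each edge [p,q] (with p < q) to q − p. For instance
  ∂bd = d − b.
The 6×15 boundary matrix has rank 5 and Smith normal form diag(1,1,1,1,1).

The boundary map ∂_2: C_2 → C_1 acts by ∂[p,q,r] = [q,r] − [p,r] + [p,q]. For instance
  ∂abe = be − ae + ab,
  ∂def = ef − df + de.
The resulting 15×10 matrix has rank 10, and its Smith normal form has invariant factors (1,1,1,1,1,1,1,1,1,2).

From H_k ≅ ker(∂_k) / im(∂_{k+1}) we obtain:

  H_0: rank C_0 − rank ∂_1 = 6 − 5 = 1, and the invariant factors of ∂_1 are all 1, so H_0 = Z.
  H_1: rank ker ∂_1 − rank ∂_2 = (15 − 5) − 10 = 0, and ∂_2 has invariant factor 2 > 1, so H_1 = Z/2.
  H_2: rank ker ∂_2 − rank ∂_3 = (10 − 10) − 0 = 0, and there is no ∂_3, so H_2 = 0.

H_0 ≅ Z,  H_1 ≅ Z/2,  H_2 = 0.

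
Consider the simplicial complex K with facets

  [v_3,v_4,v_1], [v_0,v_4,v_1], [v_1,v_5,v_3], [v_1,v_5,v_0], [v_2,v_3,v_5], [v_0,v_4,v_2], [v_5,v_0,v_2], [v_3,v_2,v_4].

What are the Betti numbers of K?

b_0 = 1, b_1 = 0, b_2 = 1.

Order the vertices as v_0 < v_1 < v_2 < v_3 < v_4 < v_5. Listing each simplex with vertices in this order, K has dimension 2 with simplices:

  0-simplices (6): [v_0], [v_1], [v_2], [v_3], [v_4], [v_5]
  1-simplices (12): [v_0,v_1], [v_0,v_2], [v_0,v_4], [v_0,v_5], [v_1,v_3], [v_1,v_4], [v_1,v_5], [v_2,v_3], [v_2,v_4], [v_2,v_5], [v_3,v_4], [v_3,v_5]
  2-simplices (8): [v_0,v_1,v_4], [v_0,v_1,v_5], [v_0,v_2,v_4], [v_0,v_2,v_5], [v_1,v_3,v_4], [v_1,v_3,v_5], [v_2,v_3,v_4], [v_2,v_3,v_5]

giving chain groups C_0 ≅ Z^6, C_1 ≅ Z^12, C_2 ≅ Z^8.

Boundary ∂_1: C_1 → C_0 is given by ∂[p,q] = [q] − [p].
This gives a 6×12 integer matrix of rank 5; reducing to Smith normal form yields diagonal entries (1,1,1,1,1).

Boundary ∂_2: C_2 → C_1 acts by ∂[p,q,r] = [q,r] − [p,r] + [p,q]. For instance
  ∂[v_1,v_3,v_5] = [v_3,v_5] − [v_1,v_5] + [v_1,v_3],
  ∂[v_1,v_3,v_4] = [v_3,v_4] − [v_1,v_4] + [v_1,v_3].
The 12×8 boundary matrix has rank 7 and Smith normal form diag(1,1,1,1,1,1,1).

Reading off H_k = ker ∂_k / im ∂_{k+1}:

  H_0: rank C_0 − rank ∂_1 = 6 − 5 = 1, and the invariant factors of ∂_1 are all 1, so H_0 ≅ Z.
  H_1: rank ker ∂_1 − rank ∂_2 = (12 − 5) − 7 = 0, and the invariant factors of ∂_2 are all 1, so H_1 ≅ 0.
  H_2: rank ker ∂_2 − rank ∂_3 = (8 − 7) − 0 = 1, and there is no ∂_3, so H_2 ≅ Z.

(K is a triangulation of the 2-sphere S^2.)

Hence the Betti numbers are b_0 = 1, b_1 = 0, b_2 = 1.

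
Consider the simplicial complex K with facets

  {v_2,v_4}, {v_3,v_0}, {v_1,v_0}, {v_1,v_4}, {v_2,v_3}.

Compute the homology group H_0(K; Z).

H_0 ≅ Z.

K has 5 vertices, 5 edges.
rank ∂_0 = 0, rank ∂_1 = 4 ⇒ b_0 = 5 − 0 − 4 = 1; all invariant factors of ∂_1 are 1 so no torsion. So H_0 ≅ Z.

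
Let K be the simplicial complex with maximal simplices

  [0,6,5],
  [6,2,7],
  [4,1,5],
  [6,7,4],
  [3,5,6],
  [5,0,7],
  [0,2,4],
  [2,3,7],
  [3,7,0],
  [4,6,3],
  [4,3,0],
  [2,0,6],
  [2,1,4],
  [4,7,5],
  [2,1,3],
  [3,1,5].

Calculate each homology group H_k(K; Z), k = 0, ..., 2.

K has 8 vertices, 24 edges, 16 triangles.
rank ∂_0 = 0, rank ∂_1 = 7 ⇒ b_0 = 8 − 0 − 7 = 1; all invariant factors of ∂_1 are 1 so no torsion. So H_0 = Z.
rank ∂_1 = 7, rank ∂_2 = 15 ⇒ b_1 = 24 − 7 − 15 = 2; all invariant factors of ∂_2 are 1 so no torsion. So H_1 = Z^2.
rank ∂_2 = 15, rank ∂_3 = 0 ⇒ b_2 = 16 − 15 − 0 = 1. So H_2 = Z.

H_0 = Z,  H_1 = Z^2,  H_2 = Z.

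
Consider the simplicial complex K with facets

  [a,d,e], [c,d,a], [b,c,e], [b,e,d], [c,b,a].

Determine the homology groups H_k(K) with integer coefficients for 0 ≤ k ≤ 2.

H_0 ≅ Z,  H_1 ≅ Z,  H_2 = 0.

Order the vertices as a < b < c < d < e. Listing each simplex with vertices in this order, K has dimension 2 with simplices:

  0-simplices (5): a, b, c, d, e
  1-simplices (10): ab, ac, ad, ae, bc, bd, be, cd, ce, de
  2-simplices (5): abc, acd, ade, bce, bde

Hence C_0 ≅ Z^5, C_1 ≅ Z^10, C_2 ≅ Z^5.

The boundary map ∂_1: C_1 → C_0 maps an edge to its endpoints' difference, ∂[p,q] = q − p. For instance
  ∂bc = c − b.
As a 5×10 matrix over Z this has rank 4, with invariant factors (1,1,1,1).

The boundary map ∂_2: C_2 → C_1 maps a triangle to the signed sum of its edges. For instance
  ∂abc = bc − ac + ab,
  ∂bde = de − be + bd.
The resulting 10×5 matrix has rank 5, and its Smith normal form has invariant factors (1,1,1,1,1).

Computing H_k = (kernel of ∂_k) / (image of ∂_{k+1}):

  H_0: rank C_0 − rank ∂_1 = 5 − 4 = 1, and the invariant factors of ∂_1 are all 1, so H_0 ≅ Z.
  H_1: rank ker ∂_1 − rank ∂_2 = (10 − 4) − 5 = 1, and the invariant factors of ∂_2 are all 1, so H_1 ≅ Z.
  H_2: rank ker ∂_2 − rank ∂_3 = (5 − 5) − 0 = 0, and there is no ∂_3, so H_2 ≅ 0.

(K is a triangulation of the Möbius band.)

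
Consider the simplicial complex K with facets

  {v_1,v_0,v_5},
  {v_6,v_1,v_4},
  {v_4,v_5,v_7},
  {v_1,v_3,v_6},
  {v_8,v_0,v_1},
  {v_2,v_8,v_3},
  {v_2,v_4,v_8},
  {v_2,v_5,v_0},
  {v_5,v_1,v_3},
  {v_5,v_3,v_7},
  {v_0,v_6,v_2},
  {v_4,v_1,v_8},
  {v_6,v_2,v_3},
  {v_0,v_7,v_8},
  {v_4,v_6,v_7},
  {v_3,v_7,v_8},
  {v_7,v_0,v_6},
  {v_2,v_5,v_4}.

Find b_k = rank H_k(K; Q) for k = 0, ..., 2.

b_0 = 1, b_1 = 2, b_2 = 1.

We work with the vertex ordering v_0 < v_1 < v_2 < v_3 < v_4 < v_5 < v_6 < v_7 < v_8. The simplices of K, each written with vertices in increasing order, are:

  0-simplices (9): [v_0], [v_1], [v_2], [v_3], [v_4], [v_5], [v_6], [v_7], [v_8]
  1-simplices (27): (27 of them)
  2-simplices (18): (18 of them)

Hence C_0 ≅ Z^9, C_1 ≅ Z^27, C_2 ≅ Z^18.

∂_1: C_1 → C_0 sends each edge [p,q] (with p < q) to q − p. For instance
  ∂[v_5,v_7] = [v_7] − [v_5].
As a 9×27 matrix over Z this has rank 8, with invariant factors (1,1,1,1,1,1,1,1).

∂_2: C_2 → C_1 maps a triangle to the signed sum of its edges. For instance
  ∂[v_2,v_4,v_8] = [v_4,v_8] − [v_2,v_8] + [v_2,v_4],
  ∂[v_0,v_7,v_8] = [v_7,v_8] − [v_0,v_8] + [v_0,v_7].
As a 27×18 matrix over Z this has rank 17, with invariant factors (1,1,1,1,1,1,1,1,1,1,1,1,1,1,1,1,1).

Computing H_k = (kernel of ∂_k) / (image of ∂_{k+1}):

  H_0: rank C_0 − rank ∂_1 = 9 − 8 = 1, and the invariant factors of ∂_1 are all 1, so H_0 ≅ Z.
  H_1: rank ker ∂_1 − rank ∂_2 = (27 − 8) − 17 = 2, and the invariant factors of ∂_2 are all 1, so H_1 ≅ Z^2.
  H_2: rank ker ∂_2 − rank ∂_3 = (18 − 17) − 0 = 1, and there is no ∂_3, so H_2 ≅ Z.

Hence the Betti numbers are b_0 = 1, b_1 = 2, b_2 = 1.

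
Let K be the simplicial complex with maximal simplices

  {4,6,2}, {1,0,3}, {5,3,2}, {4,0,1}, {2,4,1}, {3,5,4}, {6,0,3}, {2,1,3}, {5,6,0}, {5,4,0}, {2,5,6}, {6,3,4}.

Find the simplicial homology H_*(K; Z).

K has 7 vertices, 18 edges, 12 triangles.
rank ∂_0 = 0, rank ∂_1 = 6 ⇒ b_0 = 7 − 0 − 6 = 1; all invariant factors of ∂_1 are 1 so no torsion. So H_0 = Z.
rank ∂_1 = 6, rank ∂_2 = 12 ⇒ b_1 = 18 − 6 − 12 = 0; ∂_2 has invariant factor(s) [2] giving torsion. So H_1 = Z/2Z.
rank ∂_2 = 12, rank ∂_3 = 0 ⇒ b_2 = 12 − 12 − 0 = 0. So H_2 = 0.

H_0 ≅ Z,  H_1 ≅ Z/2Z,  H_2 = 0.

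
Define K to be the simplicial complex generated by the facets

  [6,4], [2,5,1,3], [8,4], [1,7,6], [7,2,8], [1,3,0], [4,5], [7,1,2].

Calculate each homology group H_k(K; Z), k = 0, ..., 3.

H_0 = Z,  H_1 = Z^2,  H_2 = 0,  H_3 = 0.

Fix the vertex order 0 < 1 < 2 < 3 < 4 < 5 < 6 < 7 < 8 and write every simplex with vertices in increasing order. Then dim K = 3 and the simplices of K are:

  0-simplices (9): [0], [1], [2], [3], [4], [5], [6], [7], [8]
  1-simplices (17): [0,1], [0,3], [1,2], [1,3], [1,5], [1,6], [1,7], [2,3], [2,5], [2,7], [2,8], [3,5], [4,5], [4,6], [4,8], [6,7], [7,8]
  2-simplices (8): [0,1,3], [1,2,3], [1,2,5], [1,2,7], [1,3,5], [1,6,7], [2,3,5], [2,7,8]
  3-simplices (1): [1,2,3,5]

Hence C_0 ≅ Z^9, C_1 ≅ Z^17, C_2 ≅ Z^8, C_3 ≅ Z^1.

Boundary ∂_1: C_1 → C_0 sends each edge [p,q] (with p < q) to q − p.
This gives a 9×17 integer matrix of rank 8; reducing to Smith normal form yields diagonal entries (1,1,1,1,1,1,1,1).

Boundary ∂_2: C_2 → C_1 maps a triangle to the signed sum of its edges. For instance
  ∂[1,6,7] = [6,7] − [1,7] + [1,6],
  ∂[2,7,8] = [7,8] − [2,8] + [2,7].
As a 17×8 matrix over Z this has rank 7, with invariant factors (1,1,1,1,1,1,1).

∂_3: C_3 → C_2 sends each 3-simplex σ to the alternating sum Σ_i (−1)^i (σ with its i-th vertex removed). For instance
  ∂[1,2,3,5] = [2,3,5] − [1,3,5] + [1,2,5] − [1,2,3].
As a 8×1 matrix over Z this has rank 1, with invariant factors (1).

Reading off H_k = ker ∂_k / im ∂_{k+1}:

  H_0: rank C_0 − rank ∂_1 = 9 − 8 = 1, and the invariant factors of ∂_1 are all 1, so H_0 ≅ Z.
  H_1: rank ker ∂_1 − rank ∂_2 = (17 − 8) − 7 = 2, and the invariant factors of ∂_2 are all 1, so H_1 ≅ Z^2.
  H_2: rank ker ∂_2 − rank ∂_3 = (8 − 7) − 1 = 0, and the invariant factors of ∂_3 are all 1, so H_2 ≅ 0.
  H_3: rank ker ∂_3 − rank ∂_4 = (1 − 1) − 0 = 0, and there is no ∂_4, so H_3 ≅ 0.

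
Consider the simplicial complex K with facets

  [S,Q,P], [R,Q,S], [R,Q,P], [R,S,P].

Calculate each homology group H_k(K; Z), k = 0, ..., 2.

H_0 ≅ Z,  H_1 = 0,  H_2 ≅ Z.

We work with the vertex ordering P < Q < R < S. The simplices of K, each written with vertices in increasing order, are:

  0-simplices (4): P, Q, R, S
  1-simplices (6): PQ, PR, PS, QR, QS, RS
  2-simplices (4): PQR, PQS, PRS, QRS

so the chain groups are C_0 ≅ Z^4, C_1 ≅ Z^6, C_2 ≅ Z^4.

Boundary ∂_1: C_1 → C_0 sends each edge [p,q] (with p < q) to q − p.
This gives a 4×6 integer matrix of rank 3; reducing to Smith normal form yields diagonal entries (1,1,1).

Boundary ∂_2: C_2 → C_1 sends each 2-simplex [p,q,r] to [q,r] − [p,r] + [p,q]. For instance
  ∂PQR = QR − PR + PQ,
  ∂PRS = RS − PS + PR.
The resulting 6×4 matrix has rank 3, and its Smith normal form has invariant factors (1,1,1).

Computing H_k = (kernel of ∂_k) / (image of ∂_{k+1}):

  H_0: rank C_0 − rank ∂_1 = 4 − 3 = 1, and the invariant factors of ∂_1 are all 1, so H_0 ≅ Z.
  H_1: rank ker ∂_1 − rank ∂_2 = (6 − 3) − 3 = 0, and the invariant factors of ∂_2 are all 1, so H_1 ≅ 0.
  H_2: rank ker ∂_2 − rank ∂_3 = (4 − 3) − 0 = 1, and there is no ∂_3, so H_2 ≅ Z.

(K is a triangulation of the 2-sphere S^2.)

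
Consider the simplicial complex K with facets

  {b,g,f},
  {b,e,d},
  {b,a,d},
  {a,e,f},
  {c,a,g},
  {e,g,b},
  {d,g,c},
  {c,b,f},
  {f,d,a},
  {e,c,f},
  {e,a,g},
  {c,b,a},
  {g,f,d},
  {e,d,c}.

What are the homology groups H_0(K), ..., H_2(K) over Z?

H_0 = Z,  H_1 = Z^2,  H_2 = Z.

K has 7 vertices, 21 edges, 14 triangles.
rank ∂_0 = 0, rank ∂_1 = 6 ⇒ b_0 = 7 − 0 − 6 = 1; all invariant factors of ∂_1 are 1 so no torsion. So H_0 = Z.
rank ∂_1 = 6, rank ∂_2 = 13 ⇒ b_1 = 21 − 6 − 13 = 2; all invariant factors of ∂_2 are 1 so no torsion. So H_1 = Z^2.
rank ∂_2 = 13, rank ∂_3 = 0 ⇒ b_2 = 14 − 13 − 0 = 1. So H_2 = Z.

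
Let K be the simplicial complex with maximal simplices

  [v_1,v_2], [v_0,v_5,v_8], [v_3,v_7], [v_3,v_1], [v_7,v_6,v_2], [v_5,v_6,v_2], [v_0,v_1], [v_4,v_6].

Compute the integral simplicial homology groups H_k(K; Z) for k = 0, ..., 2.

Order the vertices as v_0 < v_1 < v_2 < v_3 < v_4 < v_5 < v_6 < v_7 < v_8. Listing each simplex with vertices in this order, K has dimension 2 with simplices:

  0-simplices (9): [v_0], [v_1], [v_2], [v_3], [v_4], [v_5], [v_6], [v_7], [v_8]
  1-simplices (13): [v_0,v_1], [v_0,v_5], [v_0,v_8], [v_1,v_2], [v_1,v_3], [v_2,v_5], [v_2,v_6], [v_2,v_7], [v_3,v_7], [v_4,v_6], [v_5,v_6], [v_5,v_8], [v_6,v_7]
  2-simplices (3): [v_0,v_5,v_8], [v_2,v_5,v_6], [v_2,v_6,v_7]

Hence C_0 ≅ Z^9, C_1 ≅ Z^13, C_2 ≅ Z^3.

Boundary ∂_1: C_1 → C_0 sends each edge [p,q] (with p < q) to q − p.
This gives a 9×13 integer matrix of rank 8; reducing to Smith normal form yields diagonal entries (1,1,1,1,1,1,1,1).

∂_2: C_2 → C_1 sends each 2-simplex [p,q,r] to [q,r] − [p,r] + [p,q]. For instance
  ∂[v_0,v_5,v_8] = [v_5,v_8] − [v_0,v_8] + [v_0,v_5],
  ∂[v_2,v_5,v_6] = [v_5,v_6] − [v_2,v_6] + [v_2,v_5].
This gives a 13×3 integer matrix of rank 3; reducing to Smith normal form yields diagonal entries (1,1,1).

From H_k ≅ ker(∂_k) / im(∂_{k+1}) we obtain:

  H_0: rank C_0 − rank ∂_1 = 9 − 8 = 1, and the invariant factors of ∂_1 are all 1, so H_0 ≅ Z.
  H_1: rank ker ∂_1 − rank ∂_2 = (13 − 8) − 3 = 2, and the invariant factors of ∂_2 are all 1, so H_1 ≅ Z^2.
  H_2: rank ker ∂_2 − rank ∂_3 = (3 − 3) − 0 = 0, and there is no ∂_3, so H_2 ≅ 0.

H_0 ≅ Z,  H_1 ≅ Z^2,  H_2 = 0.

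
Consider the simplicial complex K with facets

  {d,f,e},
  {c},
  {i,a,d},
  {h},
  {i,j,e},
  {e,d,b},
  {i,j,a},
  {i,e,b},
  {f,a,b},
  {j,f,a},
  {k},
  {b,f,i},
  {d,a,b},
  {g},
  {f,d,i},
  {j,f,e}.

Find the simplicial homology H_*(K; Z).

We work with the vertex ordering a < b < c < d < e < f < g < h < i < j < k. The simplices of K, each written with vertices in increasing order, are:

  0-simplices (11): a, b, c, d, e, f, g, h, i, j, k
  1-simplices (18): ab, ad, af, ai, aj, bd, be, bf, bi, de, df, di, ef, ei, ej, fi, fj, ij
  2-simplices (12): abd, abf, adi, afj, aij, bde, bei, bfi, def, dfi, efj, eij

so the chain groups are C_0 ≅ Z^11, C_1 ≅ Z^18, C_2 ≅ Z^12.

Boundary ∂_1: C_1 → C_0 maps an edge to its endpoints' difference, ∂[p,q] = q − p.
The 11×18 boundary matrix has rank 6 and Smith normal form diag(1,1,1,1,1,1).

The boundary map ∂_2: C_2 → C_1 acts by ∂[p,q,r] = [q,r] − [p,r] + [p,q]. For instance
  ∂efj = fj − ej + ef,
  ∂abf = bf − af + ab.
The 18×12 boundary matrix has rank 12 and Smith normal form diag(1,1,1,1,1,1,1,1,1,1,1,2).

From H_k ≅ ker(∂_k) / im(∂_{k+1}) we obtain:

  H_0: rank C_0 − rank ∂_1 = 11 − 6 = 5, and the invariant factors of ∂_1 are all 1, so H_0 = Z^5.
  H_1: rank ker ∂_1 − rank ∂_2 = (18 − 6) − 12 = 0, and ∂_2 has invariant factor 2 > 1, so H_1 = Z_2.
  H_2: rank ker ∂_2 − rank ∂_3 = (12 − 12) − 0 = 0, and there is no ∂_3, so H_2 = 0.

H_0 ≅ Z^5,  H_1 ≅ Z_2,  H_2 = 0.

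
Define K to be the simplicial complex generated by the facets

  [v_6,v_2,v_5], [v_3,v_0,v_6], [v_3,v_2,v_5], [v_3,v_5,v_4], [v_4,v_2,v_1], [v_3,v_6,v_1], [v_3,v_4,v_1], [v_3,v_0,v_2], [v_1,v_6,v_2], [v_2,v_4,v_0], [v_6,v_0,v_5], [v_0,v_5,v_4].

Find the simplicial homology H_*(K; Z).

Order the vertices as v_0 < v_1 < v_2 < v_3 < v_4 < v_5 < v_6. Listing each simplex with vertices in this order, K has dimension 2 with simplices:

  0-simplices (7): [v_0], [v_1], [v_2], [v_3], [v_4], [v_5], [v_6]
  1-simplices (18): (18 of them)
  2-simplices (12): (12 of them)

Hence C_0 ≅ Z^7, C_1 ≅ Z^18, C_2 ≅ Z^12.

∂_1: C_1 → C_0 sends each edge [p,q] (with p < q) to q − p. For instance
  ∂[v_1,v_3] = [v_3] − [v_1].
The resulting 7×18 matrix has rank 6, and its Smith normal form has invariant factors (1,1,1,1,1,1).

∂_2: C_2 → C_1 sends each 2-simplex [p,q,r] to [q,r] − [p,r] + [p,q]. For instance
  ∂[v_2,v_3,v_5] = [v_3,v_5] − [v_2,v_5] + [v_2,v_3],
  ∂[v_0,v_2,v_4] = [v_2,v_4] − [v_0,v_4] + [v_0,v_2].
The resulting 18×12 matrix has rank 12, and its Smith normal form has invariant factors (1,1,1,1,1,1,1,1,1,1,1,2).

From H_k ≅ ker(∂_k) / im(∂_{k+1}) we obtain:

  H_0: rank C_0 − rank ∂_1 = 7 − 6 = 1, and the invariant factors of ∂_1 are all 1, so H_0 ≅ Z.
  H_1: rank ker ∂_1 − rank ∂_2 = (18 − 6) − 12 = 0, and ∂_2 has invariant factor 2 > 1, so H_1 ≅ Z/2Z.
  H_2: rank ker ∂_2 − rank ∂_3 = (12 − 12) − 0 = 0, and there is no ∂_3, so H_2 ≅ 0.

As a check, the Euler characteristic is 7 − 18 + 12 = 1, which agrees with 1 − 0 + 0 = 1.
(K is a triangulation of the real projective plane RP^2.)

H_0 = Z,  H_1 = Z/2Z,  H_2 = 0.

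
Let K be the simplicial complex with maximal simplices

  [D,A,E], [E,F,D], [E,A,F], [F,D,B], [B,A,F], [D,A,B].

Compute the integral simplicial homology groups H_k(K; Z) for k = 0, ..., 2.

H_0 = Z,  H_1 = 0,  H_2 = Z.

K has 5 vertices, 9 edges, 6 triangles.
rank ∂_0 = 0, rank ∂_1 = 4 ⇒ b_0 = 5 − 0 − 4 = 1; all invariant factors of ∂_1 are 1 so no torsion. So H_0 ≅ Z.
rank ∂_1 = 4, rank ∂_2 = 5 ⇒ b_1 = 9 − 4 − 5 = 0; all invariant factors of ∂_2 are 1 so no torsion. So H_1 ≅ 0.
rank ∂_2 = 5, rank ∂_3 = 0 ⇒ b_2 = 6 − 5 − 0 = 1. So H_2 ≅ Z.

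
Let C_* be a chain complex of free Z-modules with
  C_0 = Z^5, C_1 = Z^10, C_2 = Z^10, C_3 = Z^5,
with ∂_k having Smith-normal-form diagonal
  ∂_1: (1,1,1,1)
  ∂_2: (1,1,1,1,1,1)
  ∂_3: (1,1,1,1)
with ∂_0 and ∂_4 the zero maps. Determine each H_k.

H_0 = Z,  H_1 = 0,  H_2 = 0,  H_3 = Z.

H_0: b_0 = 5 − 0 − 4 = 1; torsion from ∂_1 factors > 1: none. So H_0 = Z.
H_1: b_1 = 10 − 4 − 6 = 0; torsion from ∂_2 factors > 1: none. So H_1 = 0.
H_2: b_2 = 10 − 6 − 4 = 0; torsion from ∂_3 factors > 1: none. So H_2 = 0.
H_3: b_3 = 5 − 4 − 0 = 1; torsion from ∂_4 factors > 1: none. So H_3 = Z.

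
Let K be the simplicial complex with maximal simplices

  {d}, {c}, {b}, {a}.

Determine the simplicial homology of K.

Fix the vertex order a < b < c < d and write every simplex with vertices in increasing order. Then dim K = 0 and the simplices of K are:

  0-simplices (4): a, b, c, d

Hence C_0 ≅ Z^4.

Now H_k = ker ∂_k / im ∂_{k+1}, so:

  H_0: rank C_0 − rank ∂_1 = 4 − 0 = 4, and there is no ∂_1, so H_0 ≅ Z^4.

H_0 ≅ Z^4.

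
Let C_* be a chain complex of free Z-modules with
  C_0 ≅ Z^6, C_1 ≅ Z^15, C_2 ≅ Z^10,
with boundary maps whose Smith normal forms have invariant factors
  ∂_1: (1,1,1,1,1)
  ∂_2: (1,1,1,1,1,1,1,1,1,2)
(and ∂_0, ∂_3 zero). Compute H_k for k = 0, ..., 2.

H_0 ≅ Z,  H_1 ≅ Z/2,  H_2 = 0.

H_0: b_0 = 6 − 0 − 5 = 1; torsion from ∂_1 factors > 1: none. So H_0 ≅ Z.
H_1: b_1 = 15 − 5 − 10 = 0; torsion from ∂_2 factors > 1: [2]. So H_1 ≅ Z/2.
H_2: b_2 = 10 − 10 − 0 = 0; torsion from ∂_3 factors > 1: none. So H_2 ≅ 0.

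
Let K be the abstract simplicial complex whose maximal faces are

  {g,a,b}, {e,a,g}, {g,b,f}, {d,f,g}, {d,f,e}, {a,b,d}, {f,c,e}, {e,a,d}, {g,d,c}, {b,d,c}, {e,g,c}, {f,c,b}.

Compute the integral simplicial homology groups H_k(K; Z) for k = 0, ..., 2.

Fix the vertex order a < b < c < d < e < f < g and write every simplex with vertices in increasing order. Then dim K = 2 and the simplices of K are:

  0-simplices (7): a, b, c, d, e, f, g
  1-simplices (18): ab, ad, ae, ag, bc, bd, bf, bg, cd, ce, cf, cg, de, df, dg, ef, eg, fg
  2-simplices (12): abd, abg, ade, aeg, bcd, bcf, bfg, cdg, cef, ceg, def, dfg

Hence C_0 ≅ Z^7, C_1 ≅ Z^18, C_2 ≅ Z^12.

Boundary ∂_1: C_1 → C_0 sends each edge [p,q] (with p < q) to q − p.
The 7×18 boundary matrix has rank 6 and Smith normal form diag(1,1,1,1,1,1).

∂_2: C_2 → C_1 acts by ∂[p,q,r] = [q,r] − [p,r] + [p,q]. For instance
  ∂ade = de − ae + ad,
  ∂bcd = cd − bd + bc.
This gives a 18×12 integer matrix of rank 12; reducing to Smith normal form yields diagonal entries (1,1,1,1,1,1,1,1,1,1,1,2).

Now H_k = ker ∂_k / im ∂_{k+1}, so:

  H_0: rank C_0 − rank ∂_1 = 7 − 6 = 1, and the invariant factors of ∂_1 are all 1, so H_0 = Z.
  H_1: rank ker ∂_1 − rank ∂_2 = (18 − 6) − 12 = 0, and ∂_2 has invariant factor 2 > 1, so H_1 = Z_2.
  H_2: rank ker ∂_2 − rank ∂_3 = (12 − 12) − 0 = 0, and there is no ∂_3, so H_2 = 0.

(K is a triangulation of the real projective plane RP^2.)

H_0 = Z,  H_1 = Z_2,  H_2 = 0.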